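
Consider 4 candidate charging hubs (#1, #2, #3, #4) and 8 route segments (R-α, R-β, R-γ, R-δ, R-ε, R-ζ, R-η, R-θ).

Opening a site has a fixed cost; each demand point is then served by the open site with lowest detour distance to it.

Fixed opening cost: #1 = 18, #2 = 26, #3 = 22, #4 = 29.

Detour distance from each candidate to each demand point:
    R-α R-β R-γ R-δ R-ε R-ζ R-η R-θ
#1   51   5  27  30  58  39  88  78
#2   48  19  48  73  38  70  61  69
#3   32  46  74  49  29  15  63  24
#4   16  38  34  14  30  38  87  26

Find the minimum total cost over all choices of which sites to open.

262

Open {#1, #3, #4}: assign each demand point to its cheapest open site.
  R-α→#4 16, R-β→#1 5, R-γ→#1 27, R-δ→#4 14, R-ε→#3 29, R-ζ→#3 15, R-η→#3 63, R-θ→#3 24
  detour distance 193, fixed 69 → total 262.
Compare {#1, #3}: detour distance 225 + fixed 40 = 265.
Compare {#3, #4}: detour distance 233 + fixed 51 = 284.
Compare {#1, #2, #3, #4}: detour distance 191 + fixed 95 = 286.
All other subsets cost ≥ 265. Minimum total cost: 262.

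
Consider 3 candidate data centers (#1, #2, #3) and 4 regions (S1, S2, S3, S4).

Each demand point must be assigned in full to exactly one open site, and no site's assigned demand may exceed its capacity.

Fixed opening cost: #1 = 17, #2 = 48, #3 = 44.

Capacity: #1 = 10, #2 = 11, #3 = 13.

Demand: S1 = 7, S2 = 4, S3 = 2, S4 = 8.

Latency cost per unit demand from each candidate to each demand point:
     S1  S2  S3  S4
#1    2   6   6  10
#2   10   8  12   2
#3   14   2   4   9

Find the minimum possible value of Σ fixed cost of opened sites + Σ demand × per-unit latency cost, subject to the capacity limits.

Open {#1, #2, #3}; cheapest assignment that respects the capacities:
  #1 (cap 10, load 7): S1 — cost 7×2 = 14
  #2 (cap 11, load 8): S4 — cost 8×2 = 16
  #3 (cap 13, load 6): S2, S3 — cost 4×2 + 2×4 = 16
  Shipping 46, fixed 109 → total 155.
  Any other capacity-feasible assignment to {#1, #2, #3} ships for at least 46.
Compare {#1, #3}: its best feasible assignment gives total 167.
Compare {#2, #3}: its best feasible assignment gives total 222.
Every other set of open sites that can feasibly serve all demand totals ≥ 167 even under its best assignment. Minimum: 155.

155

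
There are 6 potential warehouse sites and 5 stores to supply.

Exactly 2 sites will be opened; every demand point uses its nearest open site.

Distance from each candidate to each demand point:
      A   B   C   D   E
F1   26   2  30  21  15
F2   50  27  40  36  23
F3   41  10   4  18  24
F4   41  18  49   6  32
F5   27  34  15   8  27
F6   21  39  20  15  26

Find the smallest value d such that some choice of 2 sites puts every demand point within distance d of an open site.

Open {F1, F6}.
  Farthest demand point is A at distance 21 (to F6); all others are ≤ 21.
With {F3, F6} the worst case is 24.
With {F1, F3} the worst case is 26.
No size-2 selection achieves below 21.

21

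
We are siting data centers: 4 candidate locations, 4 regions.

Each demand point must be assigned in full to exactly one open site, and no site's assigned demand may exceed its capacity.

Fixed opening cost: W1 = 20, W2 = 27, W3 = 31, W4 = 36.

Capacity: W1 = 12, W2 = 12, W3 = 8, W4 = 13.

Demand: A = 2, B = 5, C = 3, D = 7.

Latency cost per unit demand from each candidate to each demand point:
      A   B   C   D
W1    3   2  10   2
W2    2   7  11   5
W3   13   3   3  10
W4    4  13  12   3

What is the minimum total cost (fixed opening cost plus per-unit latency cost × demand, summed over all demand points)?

95

Open {W1, W3}; cheapest assignment that respects the capacities:
  W1 (cap 12, load 9): A, D — cost 2×3 + 7×2 = 20
  W3 (cap 8, load 8): B, C — cost 5×3 + 3×3 = 24
  Shipping 44, fixed 51 → total 95.
  Any other capacity-feasible assignment to {W1, W3} ships for at least 44.
Compare {W1, W2}: its best feasible assignment gives total 108.
Compare {W1, W2, W3}: its best feasible assignment gives total 115.
Every other set of open sites that can feasibly serve all demand totals ≥ 108 even under its best assignment. Minimum: 95.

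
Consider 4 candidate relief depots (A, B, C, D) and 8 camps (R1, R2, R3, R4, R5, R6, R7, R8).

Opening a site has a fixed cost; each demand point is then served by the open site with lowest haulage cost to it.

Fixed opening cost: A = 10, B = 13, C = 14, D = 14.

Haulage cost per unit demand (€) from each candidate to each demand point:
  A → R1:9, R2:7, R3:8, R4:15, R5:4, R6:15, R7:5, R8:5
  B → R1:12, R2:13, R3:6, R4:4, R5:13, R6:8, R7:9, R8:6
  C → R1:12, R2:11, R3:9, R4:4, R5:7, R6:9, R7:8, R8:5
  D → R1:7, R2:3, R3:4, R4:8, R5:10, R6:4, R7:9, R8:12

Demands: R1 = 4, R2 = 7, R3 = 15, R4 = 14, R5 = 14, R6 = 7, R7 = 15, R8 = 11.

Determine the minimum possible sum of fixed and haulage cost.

416

Open {A, B, D}: assign each demand point to its cheapest open site.
  R1→D 4×7=28, R2→D 7×3=21, R3→D 15×4=60, R4→B 14×4=56, R5→A 14×4=56, R6→D 7×4=28, R7→A 15×5=75, R8→A 11×5=55
  haulage cost 379, fixed 37 → total 416.
Compare {A, C, D}: haulage cost 379 + fixed 38 = 417.
Compare {A, B, C, D}: haulage cost 379 + fixed 51 = 430.
Compare {A, D}: haulage cost 435 + fixed 24 = 459.
All other subsets cost ≥ 417. Minimum total cost: 416.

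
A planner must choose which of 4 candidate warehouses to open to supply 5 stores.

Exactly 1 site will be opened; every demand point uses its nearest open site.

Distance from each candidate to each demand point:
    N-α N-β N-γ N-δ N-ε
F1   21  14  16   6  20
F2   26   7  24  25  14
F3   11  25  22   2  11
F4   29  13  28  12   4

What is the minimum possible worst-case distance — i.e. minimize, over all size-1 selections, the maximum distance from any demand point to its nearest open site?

Open {F1}.
  Farthest demand point is N-α at distance 21 (to F1); all others are ≤ 21.
With {F3} the worst case is 25.
With {F2} the worst case is 26.
No size-1 selection achieves below 21.

21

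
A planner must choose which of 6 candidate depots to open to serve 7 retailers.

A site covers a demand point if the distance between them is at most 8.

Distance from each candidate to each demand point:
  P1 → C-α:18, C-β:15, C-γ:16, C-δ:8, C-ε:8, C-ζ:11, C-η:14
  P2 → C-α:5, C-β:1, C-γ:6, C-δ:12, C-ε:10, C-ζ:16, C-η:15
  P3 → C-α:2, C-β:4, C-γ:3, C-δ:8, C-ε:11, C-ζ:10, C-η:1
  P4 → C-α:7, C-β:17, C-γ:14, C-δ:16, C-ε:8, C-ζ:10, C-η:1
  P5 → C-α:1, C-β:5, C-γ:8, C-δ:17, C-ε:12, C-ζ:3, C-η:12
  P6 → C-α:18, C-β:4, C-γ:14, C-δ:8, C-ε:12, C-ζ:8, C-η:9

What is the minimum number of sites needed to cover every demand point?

Coverage sets (demand points within 8 of each site):
  P1: {C-δ, C-ε}
  P2: {C-α, C-β, C-γ}
  P3: {C-α, C-β, C-γ, C-δ, C-η}
  P4: {C-α, C-ε, C-η}
  P5: {C-α, C-β, C-γ, C-ζ}
  P6: {C-β, C-δ, C-ζ}
No 2 sites suffice: every size-2 union leaves at least one demand point uncovered.
But {P1, P3, P5} covers everything, so the minimum is 3.

3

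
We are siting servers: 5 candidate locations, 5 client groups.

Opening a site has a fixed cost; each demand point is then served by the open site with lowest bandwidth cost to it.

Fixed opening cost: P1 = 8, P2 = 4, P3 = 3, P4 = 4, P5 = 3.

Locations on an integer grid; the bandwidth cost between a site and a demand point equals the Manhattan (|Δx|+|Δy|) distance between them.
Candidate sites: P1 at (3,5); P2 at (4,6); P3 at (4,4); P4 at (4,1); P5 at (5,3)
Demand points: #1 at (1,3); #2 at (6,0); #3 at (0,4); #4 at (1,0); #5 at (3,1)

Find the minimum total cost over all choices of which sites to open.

23

Open {P3, P4}: assign each demand point to its cheapest open site.
  #1→P3 4, #2→P4 3, #3→P3 4, #4→P4 4, #5→P4 1
  bandwidth cost 16, fixed 7 → total 23.
Compare {P4}: bandwidth cost 20 + fixed 4 = 24.
Compare {P4, P5}: bandwidth cost 18 + fixed 7 = 25.
Compare {P3, P4, P5}: bandwidth cost 16 + fixed 10 = 26.
All other subsets cost ≥ 24. Minimum total cost: 23.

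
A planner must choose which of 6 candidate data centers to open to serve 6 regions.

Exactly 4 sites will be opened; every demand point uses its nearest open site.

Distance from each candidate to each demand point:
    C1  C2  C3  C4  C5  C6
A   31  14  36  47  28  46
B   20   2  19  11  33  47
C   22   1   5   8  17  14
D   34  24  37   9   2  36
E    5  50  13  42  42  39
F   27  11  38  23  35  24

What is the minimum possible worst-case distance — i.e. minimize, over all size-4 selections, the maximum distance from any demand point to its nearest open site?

Open {A, C, D, E}.
  Farthest demand point is C6 at distance 14 (to C); all others are ≤ 14.
With {B, C, D, E} the worst case is 14.
With {C, D, E, F} the worst case is 14.
No size-4 selection achieves below 14.

14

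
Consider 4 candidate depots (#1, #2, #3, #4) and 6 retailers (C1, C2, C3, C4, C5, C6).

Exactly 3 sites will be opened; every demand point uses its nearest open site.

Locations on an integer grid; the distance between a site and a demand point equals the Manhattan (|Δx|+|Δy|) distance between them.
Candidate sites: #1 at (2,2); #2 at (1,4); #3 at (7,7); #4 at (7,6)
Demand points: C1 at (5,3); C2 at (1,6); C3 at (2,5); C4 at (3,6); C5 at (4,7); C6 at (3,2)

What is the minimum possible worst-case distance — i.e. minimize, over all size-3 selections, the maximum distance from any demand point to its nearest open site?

4

Open {#1, #2, #3}.
  Farthest demand point is C1 at distance 4 (to #1); all others are ≤ 4.
With {#1, #2, #4} the worst case is 4.
With {#1, #3, #4} the worst case is 5.
No size-3 selection achieves below 4.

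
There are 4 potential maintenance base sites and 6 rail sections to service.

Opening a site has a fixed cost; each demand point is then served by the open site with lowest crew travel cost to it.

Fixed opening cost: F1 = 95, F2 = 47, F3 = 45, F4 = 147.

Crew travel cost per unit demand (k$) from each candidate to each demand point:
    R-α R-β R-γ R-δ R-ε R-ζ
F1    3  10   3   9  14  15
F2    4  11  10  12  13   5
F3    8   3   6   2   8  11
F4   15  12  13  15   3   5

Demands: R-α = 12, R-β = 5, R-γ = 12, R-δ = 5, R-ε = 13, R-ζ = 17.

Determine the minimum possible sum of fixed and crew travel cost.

426

Open {F2, F3}: assign each demand point to its cheapest open site.
  R-α→F2 12×4=48, R-β→F3 5×3=15, R-γ→F3 12×6=72, R-δ→F3 5×2=10, R-ε→F3 13×8=104, R-ζ→F2 17×5=85
  crew travel cost 334, fixed 92 → total 426.
Compare {F1, F2, F3}: crew travel cost 286 + fixed 187 = 473.
Compare {F1, F3, F4}: crew travel cost 221 + fixed 287 = 508.
Compare {F2, F3, F4}: crew travel cost 269 + fixed 239 = 508.
All other subsets cost ≥ 473. Minimum total cost: 426.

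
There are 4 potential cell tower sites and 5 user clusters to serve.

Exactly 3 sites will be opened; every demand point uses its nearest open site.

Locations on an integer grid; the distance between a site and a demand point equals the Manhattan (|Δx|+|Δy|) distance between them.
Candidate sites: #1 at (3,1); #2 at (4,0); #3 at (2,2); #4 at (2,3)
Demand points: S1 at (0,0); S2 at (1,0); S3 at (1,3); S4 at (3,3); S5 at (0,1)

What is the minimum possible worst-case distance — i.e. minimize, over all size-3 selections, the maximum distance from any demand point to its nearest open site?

4

Open {#1, #2, #3}.
  Farthest demand point is S1 at distance 4 (to #1); all others are ≤ 4.
With {#1, #2, #4} the worst case is 4.
With {#1, #3, #4} the worst case is 4.
No size-3 selection achieves below 4.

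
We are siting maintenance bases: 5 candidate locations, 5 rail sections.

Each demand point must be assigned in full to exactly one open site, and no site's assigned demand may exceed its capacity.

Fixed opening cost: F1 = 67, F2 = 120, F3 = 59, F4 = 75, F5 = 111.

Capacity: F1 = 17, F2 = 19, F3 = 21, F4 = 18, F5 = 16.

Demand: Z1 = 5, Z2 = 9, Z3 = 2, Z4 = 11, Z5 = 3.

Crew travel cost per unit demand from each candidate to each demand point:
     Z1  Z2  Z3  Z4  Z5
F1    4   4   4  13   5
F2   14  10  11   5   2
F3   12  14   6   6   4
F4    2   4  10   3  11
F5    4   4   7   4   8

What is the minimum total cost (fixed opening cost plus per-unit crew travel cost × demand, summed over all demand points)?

244

Open {F1, F4}; cheapest assignment that respects the capacities:
  F1 (cap 17, load 14): Z2, Z3, Z5 — cost 9×4 + 2×4 + 3×5 = 59
  F4 (cap 18, load 16): Z1, Z4 — cost 5×2 + 11×3 = 43
  Shipping 102, fixed 142 → total 244.
  Any other capacity-feasible assignment to {F1, F4} ships for at least 102.
Compare {F1, F3}: its best feasible assignment gives total 268.
Compare {F3, F4}: its best feasible assignment gives total 270.
Every other set of open sites that can feasibly serve all demand totals ≥ 268 even under its best assignment. Minimum: 244.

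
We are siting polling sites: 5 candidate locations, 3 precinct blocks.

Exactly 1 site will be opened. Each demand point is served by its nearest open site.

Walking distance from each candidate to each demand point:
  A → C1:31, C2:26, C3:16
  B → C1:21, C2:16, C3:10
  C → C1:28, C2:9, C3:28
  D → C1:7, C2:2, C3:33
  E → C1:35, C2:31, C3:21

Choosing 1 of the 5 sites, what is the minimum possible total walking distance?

Open {D}.
  C1→D 7, C2→D 2, C3→D 33  ⇒ total 42.
Compare {B}: total 47.
Compare {C}: total 65.
No size-1 selection does better; minimum is 42.

42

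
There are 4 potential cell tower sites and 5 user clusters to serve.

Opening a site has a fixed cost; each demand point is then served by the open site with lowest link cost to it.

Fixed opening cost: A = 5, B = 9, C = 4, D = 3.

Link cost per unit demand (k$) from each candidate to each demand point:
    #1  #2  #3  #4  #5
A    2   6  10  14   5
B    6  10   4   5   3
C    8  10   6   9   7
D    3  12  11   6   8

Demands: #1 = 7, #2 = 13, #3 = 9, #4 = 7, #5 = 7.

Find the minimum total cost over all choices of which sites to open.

Open {A, B}: assign each demand point to its cheapest open site.
  #1→A 7×2=14, #2→A 13×6=78, #3→B 9×4=36, #4→B 7×5=35, #5→B 7×3=21
  link cost 184, fixed 14 → total 198.
Compare {A, B, D}: link cost 184 + fixed 17 = 201.
Compare {A, B, C}: link cost 184 + fixed 18 = 202.
Compare {A, B, C, D}: link cost 184 + fixed 21 = 205.
All other subsets cost ≥ 201. Minimum total cost: 198.

198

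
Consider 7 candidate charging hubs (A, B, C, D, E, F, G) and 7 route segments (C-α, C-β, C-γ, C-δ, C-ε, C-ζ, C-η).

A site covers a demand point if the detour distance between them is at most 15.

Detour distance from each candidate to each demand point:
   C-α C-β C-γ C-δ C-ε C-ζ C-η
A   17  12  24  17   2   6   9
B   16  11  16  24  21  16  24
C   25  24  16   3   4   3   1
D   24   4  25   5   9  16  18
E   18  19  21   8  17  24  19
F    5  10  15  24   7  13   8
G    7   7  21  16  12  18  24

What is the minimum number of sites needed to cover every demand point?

2

Coverage sets (demand points within 15 of each site):
  A: {C-β, C-ε, C-ζ, C-η}
  B: {C-β}
  C: {C-δ, C-ε, C-ζ, C-η}
  D: {C-β, C-δ, C-ε}
  E: {C-δ}
  F: {C-α, C-β, C-γ, C-ε, C-ζ, C-η}
  G: {C-α, C-β, C-ε}
No single site covers all 7 demand points.
But {C, F} covers everything, so the minimum is 2.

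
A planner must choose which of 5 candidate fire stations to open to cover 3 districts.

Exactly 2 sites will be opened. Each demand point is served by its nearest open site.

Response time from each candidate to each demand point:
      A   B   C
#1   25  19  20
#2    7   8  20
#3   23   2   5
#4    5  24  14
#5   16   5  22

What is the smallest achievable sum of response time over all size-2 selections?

Open {#3, #4}.
  A→#4 5, B→#3 2, C→#3 5  ⇒ total 12.
Compare {#2, #3}: total 14.
Compare {#3, #5}: total 23.
No size-2 selection does better; minimum is 12.

12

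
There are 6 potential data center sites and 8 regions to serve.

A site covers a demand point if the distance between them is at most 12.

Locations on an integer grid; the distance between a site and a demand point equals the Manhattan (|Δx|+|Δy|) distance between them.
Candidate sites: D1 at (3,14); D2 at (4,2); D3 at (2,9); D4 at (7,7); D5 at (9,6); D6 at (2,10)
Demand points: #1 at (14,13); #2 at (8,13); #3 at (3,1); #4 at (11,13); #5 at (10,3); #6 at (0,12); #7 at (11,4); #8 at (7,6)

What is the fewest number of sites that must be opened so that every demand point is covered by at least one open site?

Coverage sets (demand points within 12 of each site):
  D1: {#1, #2, #4, #6, #8}
  D2: {#3, #5, #7, #8}
  D3: {#2, #3, #6, #8}
  D4: {#2, #3, #4, #5, #6, #7, #8}
  D5: {#1, #2, #3, #4, #5, #7, #8}
  D6: {#2, #3, #4, #6, #8}
No single site covers all 8 demand points.
But {D1, D2} covers everything, so the minimum is 2.

2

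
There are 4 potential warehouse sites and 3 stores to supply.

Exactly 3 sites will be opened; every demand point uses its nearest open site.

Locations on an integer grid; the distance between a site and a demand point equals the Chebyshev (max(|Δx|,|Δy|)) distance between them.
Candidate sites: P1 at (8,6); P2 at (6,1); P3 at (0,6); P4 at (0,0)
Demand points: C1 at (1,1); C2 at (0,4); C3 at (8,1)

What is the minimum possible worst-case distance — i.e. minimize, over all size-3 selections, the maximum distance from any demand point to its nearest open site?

2

Open {P2, P3, P4}.
  Farthest demand point is C2 at distance 2 (to P3); all others are ≤ 2.
With {P1, P2, P4} the worst case is 4.
With {P1, P2, P3} the worst case is 5.
No size-3 selection achieves below 2.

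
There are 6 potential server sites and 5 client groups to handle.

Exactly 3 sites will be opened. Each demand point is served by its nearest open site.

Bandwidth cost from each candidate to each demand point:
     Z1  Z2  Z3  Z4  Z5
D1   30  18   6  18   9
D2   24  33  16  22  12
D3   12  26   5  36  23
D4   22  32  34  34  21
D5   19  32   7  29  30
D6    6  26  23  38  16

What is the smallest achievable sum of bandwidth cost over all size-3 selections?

Open {D1, D3, D6}.
  Z1→D6 6, Z2→D1 18, Z3→D3 5, Z4→D1 18, Z5→D1 9  ⇒ total 56.
Compare {D1, D2, D6}: total 57.
Compare {D1, D4, D6}: total 57.
No size-3 selection does better; minimum is 56.

56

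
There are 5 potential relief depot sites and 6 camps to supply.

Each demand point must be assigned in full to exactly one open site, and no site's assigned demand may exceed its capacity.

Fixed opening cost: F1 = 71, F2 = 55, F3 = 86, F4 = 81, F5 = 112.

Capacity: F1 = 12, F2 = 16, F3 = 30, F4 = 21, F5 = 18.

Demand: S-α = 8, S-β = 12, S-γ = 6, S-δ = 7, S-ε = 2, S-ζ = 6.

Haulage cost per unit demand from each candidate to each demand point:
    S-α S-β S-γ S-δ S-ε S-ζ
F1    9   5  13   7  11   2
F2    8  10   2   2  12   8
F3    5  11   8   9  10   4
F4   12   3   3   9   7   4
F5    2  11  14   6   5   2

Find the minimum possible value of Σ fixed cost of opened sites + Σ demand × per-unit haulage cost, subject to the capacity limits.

348

Open {F2, F4, F5}; cheapest assignment that respects the capacities:
  F2 (cap 16, load 13): S-γ, S-δ — cost 6×2 + 7×2 = 26
  F4 (cap 21, load 12): S-β — cost 12×3 = 36
  F5 (cap 18, load 16): S-α, S-ε, S-ζ — cost 8×2 + 2×5 + 6×2 = 38
  Shipping 100, fixed 248 → total 348.
  Any other capacity-feasible assignment to {F2, F4, F5} ships for at least 100.
Compare {F3, F4}: its best feasible assignment gives total 362.
Compare {F1, F2, F5}: its best feasible assignment gives total 362.
Every other set of open sites that can feasibly serve all demand totals ≥ 362 even under its best assignment. Minimum: 348.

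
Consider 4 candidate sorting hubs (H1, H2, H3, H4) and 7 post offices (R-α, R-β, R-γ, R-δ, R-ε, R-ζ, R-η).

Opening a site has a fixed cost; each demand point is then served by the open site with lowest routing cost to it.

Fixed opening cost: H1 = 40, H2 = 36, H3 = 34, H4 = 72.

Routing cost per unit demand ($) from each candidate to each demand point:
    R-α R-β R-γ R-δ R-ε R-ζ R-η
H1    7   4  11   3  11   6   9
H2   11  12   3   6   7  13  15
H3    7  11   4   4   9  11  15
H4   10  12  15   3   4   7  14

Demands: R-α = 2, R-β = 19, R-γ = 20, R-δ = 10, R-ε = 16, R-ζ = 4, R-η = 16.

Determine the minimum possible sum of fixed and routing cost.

536

Open {H1, H2}: assign each demand point to its cheapest open site.
  R-α→H1 2×7=14, R-β→H1 19×4=76, R-γ→H2 20×3=60, R-δ→H1 10×3=30, R-ε→H2 16×7=112, R-ζ→H1 4×6=24, R-η→H1 16×9=144
  routing cost 460, fixed 76 → total 536.
Compare {H1, H2, H4}: routing cost 412 + fixed 148 = 560.
Compare {H1, H2, H3}: routing cost 460 + fixed 110 = 570.
Compare {H1, H3, H4}: routing cost 432 + fixed 146 = 578.
All other subsets cost ≥ 560. Minimum total cost: 536.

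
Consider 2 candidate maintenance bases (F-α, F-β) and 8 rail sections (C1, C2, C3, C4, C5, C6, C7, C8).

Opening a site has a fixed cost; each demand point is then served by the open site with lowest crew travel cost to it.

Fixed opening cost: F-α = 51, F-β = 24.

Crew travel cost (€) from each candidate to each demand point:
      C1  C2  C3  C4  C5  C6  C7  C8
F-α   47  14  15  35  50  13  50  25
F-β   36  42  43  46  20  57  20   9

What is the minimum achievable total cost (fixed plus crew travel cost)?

Open {F-α, F-β}: assign each demand point to its cheapest open site.
  C1→F-β 36, C2→F-α 14, C3→F-α 15, C4→F-α 35, C5→F-β 20, C6→F-α 13, C7→F-β 20, C8→F-β 9
  crew travel cost 162, fixed 75 → total 237.
Compare {F-β}: crew travel cost 273 + fixed 24 = 297.
Compare {F-α}: crew travel cost 249 + fixed 51 = 300.

237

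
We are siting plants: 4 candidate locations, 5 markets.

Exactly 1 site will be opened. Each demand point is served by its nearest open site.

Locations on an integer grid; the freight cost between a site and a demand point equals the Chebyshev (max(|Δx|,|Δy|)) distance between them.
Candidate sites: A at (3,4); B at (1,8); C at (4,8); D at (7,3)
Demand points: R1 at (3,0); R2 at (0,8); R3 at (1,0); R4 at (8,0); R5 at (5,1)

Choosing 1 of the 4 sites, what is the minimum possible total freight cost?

20

Open {A}.
  R1→A 4, R2→A 4, R3→A 4, R4→A 5, R5→A 3  ⇒ total 20.
Compare {D}: total 22.
Compare {B}: total 32.
No size-1 selection does better; minimum is 20.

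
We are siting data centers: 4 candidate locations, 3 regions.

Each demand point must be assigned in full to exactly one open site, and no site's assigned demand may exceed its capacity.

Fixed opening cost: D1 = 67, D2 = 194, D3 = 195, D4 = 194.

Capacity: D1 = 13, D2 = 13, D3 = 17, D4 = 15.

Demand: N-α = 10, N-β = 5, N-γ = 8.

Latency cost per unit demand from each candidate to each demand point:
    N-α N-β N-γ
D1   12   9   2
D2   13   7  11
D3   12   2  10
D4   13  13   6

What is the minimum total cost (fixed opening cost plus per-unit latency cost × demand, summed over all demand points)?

408

Open {D1, D3}; cheapest assignment that respects the capacities:
  D1 (cap 13, load 8): N-γ — cost 8×2 = 16
  D3 (cap 17, load 15): N-α, N-β — cost 10×12 + 5×2 = 130
  Shipping 146, fixed 262 → total 408.
  Any other capacity-feasible assignment to {D1, D3} ships for at least 146.
Compare {D1, D2}: its best feasible assignment gives total 452.
Compare {D1, D4}: its best feasible assignment gives total 452.
Every other set of open sites that can feasibly serve all demand totals ≥ 452 even under its best assignment. Minimum: 408.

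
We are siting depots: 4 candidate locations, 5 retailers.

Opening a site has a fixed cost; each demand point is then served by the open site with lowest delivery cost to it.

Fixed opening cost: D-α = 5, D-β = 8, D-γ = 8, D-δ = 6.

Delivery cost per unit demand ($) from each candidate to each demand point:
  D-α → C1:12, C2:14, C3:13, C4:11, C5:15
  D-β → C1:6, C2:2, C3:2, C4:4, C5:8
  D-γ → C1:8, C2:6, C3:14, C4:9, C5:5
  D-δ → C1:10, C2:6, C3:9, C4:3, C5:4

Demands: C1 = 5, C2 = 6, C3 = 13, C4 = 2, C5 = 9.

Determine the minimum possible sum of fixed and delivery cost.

124

Open {D-β, D-δ}: assign each demand point to its cheapest open site.
  C1→D-β 5×6=30, C2→D-β 6×2=12, C3→D-β 13×2=26, C4→D-δ 2×3=6, C5→D-δ 9×4=36
  delivery cost 110, fixed 14 → total 124.
Compare {D-α, D-β, D-δ}: delivery cost 110 + fixed 19 = 129.
Compare {D-β, D-γ, D-δ}: delivery cost 110 + fixed 22 = 132.
Compare {D-β, D-γ}: delivery cost 121 + fixed 16 = 137.
All other subsets cost ≥ 129. Minimum total cost: 124.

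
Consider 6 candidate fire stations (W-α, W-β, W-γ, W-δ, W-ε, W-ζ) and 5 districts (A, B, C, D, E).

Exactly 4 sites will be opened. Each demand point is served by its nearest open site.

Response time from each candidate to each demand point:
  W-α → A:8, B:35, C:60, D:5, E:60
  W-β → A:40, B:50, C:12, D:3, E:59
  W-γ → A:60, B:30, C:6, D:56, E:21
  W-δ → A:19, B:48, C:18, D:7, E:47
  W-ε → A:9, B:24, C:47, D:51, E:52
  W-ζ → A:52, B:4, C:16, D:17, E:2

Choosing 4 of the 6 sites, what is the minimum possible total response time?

23

Open {W-α, W-β, W-γ, W-ζ}.
  A→W-α 8, B→W-ζ 4, C→W-γ 6, D→W-β 3, E→W-ζ 2  ⇒ total 23.
Compare {W-β, W-γ, W-ε, W-ζ}: total 24.
Compare {W-α, W-γ, W-δ, W-ζ}: total 25.
No size-4 selection does better; minimum is 23.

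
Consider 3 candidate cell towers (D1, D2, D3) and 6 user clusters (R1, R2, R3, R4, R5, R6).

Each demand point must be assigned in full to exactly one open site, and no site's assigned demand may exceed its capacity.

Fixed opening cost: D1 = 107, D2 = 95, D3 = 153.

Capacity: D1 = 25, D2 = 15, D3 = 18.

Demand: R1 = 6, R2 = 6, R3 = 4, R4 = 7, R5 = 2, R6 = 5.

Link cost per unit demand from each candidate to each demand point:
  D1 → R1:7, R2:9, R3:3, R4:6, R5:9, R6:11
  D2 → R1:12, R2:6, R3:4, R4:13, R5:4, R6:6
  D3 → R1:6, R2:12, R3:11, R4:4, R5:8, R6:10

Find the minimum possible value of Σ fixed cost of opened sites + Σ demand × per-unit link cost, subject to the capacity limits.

Open {D1, D2}; cheapest assignment that respects the capacities:
  D1 (cap 25, load 17): R1, R3, R4 — cost 6×7 + 4×3 + 7×6 = 96
  D2 (cap 15, load 13): R2, R5, R6 — cost 6×6 + 2×4 + 5×6 = 74
  Shipping 170, fixed 202 → total 372.
  Any other capacity-feasible assignment to {D1, D2} ships for at least 170.
Compare {D2, D3}: its best feasible assignment gives total 410.
Compare {D1, D3}: its best feasible assignment gives total 458.
Every other set of open sites that can feasibly serve all demand totals ≥ 410 even under its best assignment. Minimum: 372.

372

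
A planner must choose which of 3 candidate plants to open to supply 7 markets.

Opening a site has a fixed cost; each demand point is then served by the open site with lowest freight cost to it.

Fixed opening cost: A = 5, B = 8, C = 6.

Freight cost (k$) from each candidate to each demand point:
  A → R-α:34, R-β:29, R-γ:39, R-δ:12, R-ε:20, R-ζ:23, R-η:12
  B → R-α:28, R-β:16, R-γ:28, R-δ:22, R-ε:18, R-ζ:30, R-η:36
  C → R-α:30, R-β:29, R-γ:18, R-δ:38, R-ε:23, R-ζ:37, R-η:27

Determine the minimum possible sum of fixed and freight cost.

Open {A, B, C}: assign each demand point to its cheapest open site.
  R-α→B 28, R-β→B 16, R-γ→C 18, R-δ→A 12, R-ε→B 18, R-ζ→A 23, R-η→A 12
  freight cost 127, fixed 19 → total 146.
Compare {A, B}: freight cost 137 + fixed 13 = 150.
Compare {A, C}: freight cost 144 + fixed 11 = 155.
Compare {B, C}: freight cost 159 + fixed 14 = 173.
All other subsets cost ≥ 150. Minimum total cost: 146.

146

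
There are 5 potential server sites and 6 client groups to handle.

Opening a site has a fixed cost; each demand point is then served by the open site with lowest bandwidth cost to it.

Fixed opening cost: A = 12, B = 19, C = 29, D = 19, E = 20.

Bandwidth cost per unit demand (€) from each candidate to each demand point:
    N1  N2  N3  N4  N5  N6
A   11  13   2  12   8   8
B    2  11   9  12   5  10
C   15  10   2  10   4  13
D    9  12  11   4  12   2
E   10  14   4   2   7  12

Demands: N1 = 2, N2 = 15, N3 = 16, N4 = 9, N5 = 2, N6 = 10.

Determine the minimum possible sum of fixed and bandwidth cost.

312

Open {C, D}: assign each demand point to its cheapest open site.
  N1→D 2×9=18, N2→C 15×10=150, N3→C 16×2=32, N4→D 9×4=36, N5→C 2×4=8, N6→D 10×2=20
  bandwidth cost 264, fixed 48 → total 312.
Compare {C, D, E}: bandwidth cost 246 + fixed 68 = 314.
Compare {A, B, D}: bandwidth cost 267 + fixed 50 = 317.
Compare {B, C, D}: bandwidth cost 250 + fixed 67 = 317.
All other subsets cost ≥ 314. Minimum total cost: 312.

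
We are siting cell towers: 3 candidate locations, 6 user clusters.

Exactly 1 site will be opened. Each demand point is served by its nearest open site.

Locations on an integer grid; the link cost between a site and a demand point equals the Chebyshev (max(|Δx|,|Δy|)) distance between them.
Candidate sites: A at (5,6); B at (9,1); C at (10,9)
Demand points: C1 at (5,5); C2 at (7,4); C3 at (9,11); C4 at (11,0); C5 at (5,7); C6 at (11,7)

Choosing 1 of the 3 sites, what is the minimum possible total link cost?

21

Open {A}.
  C1→A 1, C2→A 2, C3→A 5, C4→A 6, C5→A 1, C6→A 6  ⇒ total 21.
Compare {C}: total 28.
Compare {B}: total 31.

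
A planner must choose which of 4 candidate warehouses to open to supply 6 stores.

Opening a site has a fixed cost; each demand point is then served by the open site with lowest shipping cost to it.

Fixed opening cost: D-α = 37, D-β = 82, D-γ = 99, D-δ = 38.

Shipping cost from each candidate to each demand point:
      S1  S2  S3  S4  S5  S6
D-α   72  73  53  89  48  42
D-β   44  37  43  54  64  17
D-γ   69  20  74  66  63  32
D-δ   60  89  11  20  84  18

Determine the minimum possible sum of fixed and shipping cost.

Open {D-α, D-δ}: assign each demand point to its cheapest open site.
  S1→D-δ 60, S2→D-α 73, S3→D-δ 11, S4→D-δ 20, S5→D-α 48, S6→D-δ 18
  shipping cost 230, fixed 75 → total 305.
Compare {D-β, D-δ}: shipping cost 193 + fixed 120 = 313.
Compare {D-δ}: shipping cost 282 + fixed 38 = 320.
Compare {D-γ, D-δ}: shipping cost 192 + fixed 137 = 329.
All other subsets cost ≥ 313. Minimum total cost: 305.

305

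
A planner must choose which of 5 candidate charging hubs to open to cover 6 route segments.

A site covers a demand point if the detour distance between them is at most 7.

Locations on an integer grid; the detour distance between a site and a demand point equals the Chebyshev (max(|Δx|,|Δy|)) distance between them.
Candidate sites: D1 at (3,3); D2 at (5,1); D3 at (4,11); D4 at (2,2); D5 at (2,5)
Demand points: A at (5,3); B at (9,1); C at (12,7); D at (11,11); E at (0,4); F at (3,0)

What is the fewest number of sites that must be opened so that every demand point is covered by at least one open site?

Coverage sets (demand points within 7 of each site):
  D1: {A, B, E, F}
  D2: {A, B, C, E, F}
  D3: {D, E}
  D4: {A, B, E, F}
  D5: {A, B, E, F}
No single site covers all 6 demand points.
But {D2, D3} covers everything, so the minimum is 2.

2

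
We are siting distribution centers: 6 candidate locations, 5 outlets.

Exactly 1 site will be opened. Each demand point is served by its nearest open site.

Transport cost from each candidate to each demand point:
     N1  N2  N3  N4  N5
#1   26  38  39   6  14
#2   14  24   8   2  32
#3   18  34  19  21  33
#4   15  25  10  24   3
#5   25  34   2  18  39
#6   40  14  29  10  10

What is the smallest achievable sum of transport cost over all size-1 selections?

Open {#4}.
  N1→#4 15, N2→#4 25, N3→#4 10, N4→#4 24, N5→#4 3  ⇒ total 77.
Compare {#2}: total 80.
Compare {#6}: total 103.
No size-1 selection does better; minimum is 77.

77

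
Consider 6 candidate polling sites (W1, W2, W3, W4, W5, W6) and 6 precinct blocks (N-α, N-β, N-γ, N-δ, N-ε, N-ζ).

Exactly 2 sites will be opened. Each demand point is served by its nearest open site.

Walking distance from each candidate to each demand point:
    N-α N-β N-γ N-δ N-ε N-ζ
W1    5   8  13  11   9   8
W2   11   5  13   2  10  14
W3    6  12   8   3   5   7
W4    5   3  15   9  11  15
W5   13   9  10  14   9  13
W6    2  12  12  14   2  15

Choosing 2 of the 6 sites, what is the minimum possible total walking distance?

31

Open {W3, W4}.
  N-α→W4 5, N-β→W4 3, N-γ→W3 8, N-δ→W3 3, N-ε→W3 5, N-ζ→W3 7  ⇒ total 31.
Compare {W2, W3}: total 33.
Compare {W3, W6}: total 34.
No size-2 selection does better; minimum is 31.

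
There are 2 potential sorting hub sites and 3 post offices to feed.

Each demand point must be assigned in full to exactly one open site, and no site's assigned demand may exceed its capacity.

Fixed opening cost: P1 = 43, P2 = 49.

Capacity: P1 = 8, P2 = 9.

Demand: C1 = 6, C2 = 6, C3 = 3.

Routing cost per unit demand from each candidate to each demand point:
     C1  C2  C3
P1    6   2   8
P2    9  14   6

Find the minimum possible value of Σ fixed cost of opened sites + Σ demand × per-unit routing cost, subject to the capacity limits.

176

Open {P1, P2}; cheapest assignment that respects the capacities:
  P1 (cap 8, load 6): C2 — cost 6×2 = 12
  P2 (cap 9, load 9): C1, C3 — cost 6×9 + 3×6 = 72
  Shipping 84, fixed 92 → total 176.
  Any other capacity-feasible assignment to {P1, P2} ships for at least 84.
Total demand is 15 and no other set of sites has combined capacity ≥ 15, so {P1, P2} is the only feasible choice of open sites. Minimum: 176.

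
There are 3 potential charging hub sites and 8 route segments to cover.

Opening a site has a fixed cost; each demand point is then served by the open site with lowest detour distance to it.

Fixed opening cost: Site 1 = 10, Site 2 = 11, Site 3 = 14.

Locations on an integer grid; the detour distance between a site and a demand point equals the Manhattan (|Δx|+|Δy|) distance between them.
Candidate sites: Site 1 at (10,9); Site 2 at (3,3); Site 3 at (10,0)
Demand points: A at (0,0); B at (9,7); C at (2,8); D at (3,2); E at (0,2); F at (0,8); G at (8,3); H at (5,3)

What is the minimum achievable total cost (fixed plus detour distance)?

Open {Site 2}: assign each demand point to its cheapest open site.
  A→Site 2 6, B→Site 2 10, C→Site 2 6, D→Site 2 1, E→Site 2 4, F→Site 2 8, G→Site 2 5, H→Site 2 2
  detour distance 42, fixed 11 → total 53.
Compare {Site 1, Site 2}: detour distance 35 + fixed 21 = 56.
Compare {Site 2, Site 3}: detour distance 40 + fixed 25 = 65.
Compare {Site 1, Site 2, Site 3}: detour distance 35 + fixed 35 = 70.
All other subsets cost ≥ 56. Minimum total cost: 53.

53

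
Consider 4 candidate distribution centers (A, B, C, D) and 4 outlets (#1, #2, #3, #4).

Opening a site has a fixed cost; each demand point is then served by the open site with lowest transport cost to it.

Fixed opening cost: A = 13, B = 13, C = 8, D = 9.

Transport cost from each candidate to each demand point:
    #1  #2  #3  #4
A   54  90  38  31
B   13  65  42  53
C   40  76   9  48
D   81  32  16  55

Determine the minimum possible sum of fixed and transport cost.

127

Open {A, B, D}: assign each demand point to its cheapest open site.
  #1→B 13, #2→D 32, #3→D 16, #4→A 31
  transport cost 92, fixed 35 → total 127.
Compare {A, B, C, D}: transport cost 85 + fixed 43 = 128.
Compare {B, C, D}: transport cost 102 + fixed 30 = 132.
Compare {B, D}: transport cost 114 + fixed 22 = 136.
All other subsets cost ≥ 128. Minimum total cost: 127.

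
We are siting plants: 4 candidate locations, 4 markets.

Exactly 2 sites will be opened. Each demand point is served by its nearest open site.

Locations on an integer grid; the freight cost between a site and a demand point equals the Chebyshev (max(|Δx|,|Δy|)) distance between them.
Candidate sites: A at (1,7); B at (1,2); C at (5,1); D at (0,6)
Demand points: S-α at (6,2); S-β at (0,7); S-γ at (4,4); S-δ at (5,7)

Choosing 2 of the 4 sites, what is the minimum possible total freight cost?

Open {A, C}.
  S-α→C 1, S-β→A 1, S-γ→A 3, S-δ→A 4  ⇒ total 9.
Compare {C, D}: total 10.
Compare {A, B}: total 13.
No size-2 selection does better; minimum is 9.

9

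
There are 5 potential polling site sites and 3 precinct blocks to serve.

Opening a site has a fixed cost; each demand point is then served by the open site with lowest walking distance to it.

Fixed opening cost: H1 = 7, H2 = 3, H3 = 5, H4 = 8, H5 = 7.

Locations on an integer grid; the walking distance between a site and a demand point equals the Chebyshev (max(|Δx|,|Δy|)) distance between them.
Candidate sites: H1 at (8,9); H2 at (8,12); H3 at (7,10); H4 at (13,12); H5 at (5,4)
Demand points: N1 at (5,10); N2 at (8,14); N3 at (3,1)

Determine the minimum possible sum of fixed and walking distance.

18

Open {H2, H5}: assign each demand point to its cheapest open site.
  N1→H2 3, N2→H2 2, N3→H5 3
  walking distance 8, fixed 10 → total 18.
Compare {H2}: walking distance 16 + fixed 3 = 19.
Compare {H3}: walking distance 15 + fixed 5 = 20.
Compare {H2, H3}: walking distance 13 + fixed 8 = 21.
All other subsets cost ≥ 19. Minimum total cost: 18.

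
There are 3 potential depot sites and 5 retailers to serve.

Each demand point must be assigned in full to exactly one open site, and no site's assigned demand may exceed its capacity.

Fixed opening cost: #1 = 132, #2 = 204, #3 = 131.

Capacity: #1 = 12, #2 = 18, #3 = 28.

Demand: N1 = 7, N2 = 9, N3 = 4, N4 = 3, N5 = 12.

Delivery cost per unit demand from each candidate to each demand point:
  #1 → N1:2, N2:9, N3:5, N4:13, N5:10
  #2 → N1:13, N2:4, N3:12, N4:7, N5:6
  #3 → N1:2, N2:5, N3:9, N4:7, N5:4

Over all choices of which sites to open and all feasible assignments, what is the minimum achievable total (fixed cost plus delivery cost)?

Open {#1, #3}; cheapest assignment that respects the capacities:
  #1 (cap 12, load 11): N1, N3 — cost 7×2 + 4×5 = 34
  #3 (cap 28, load 24): N2, N4, N5 — cost 9×5 + 3×7 + 12×4 = 114
  Shipping 148, fixed 263 → total 411.
  Any other capacity-feasible assignment to {#1, #3} ships for at least 148.
Compare {#2, #3}: its best feasible assignment gives total 490.
Compare {#1, #2, #3}: its best feasible assignment gives total 606.
Every other set of open sites that can feasibly serve all demand totals ≥ 490 even under its best assignment. Minimum: 411.

411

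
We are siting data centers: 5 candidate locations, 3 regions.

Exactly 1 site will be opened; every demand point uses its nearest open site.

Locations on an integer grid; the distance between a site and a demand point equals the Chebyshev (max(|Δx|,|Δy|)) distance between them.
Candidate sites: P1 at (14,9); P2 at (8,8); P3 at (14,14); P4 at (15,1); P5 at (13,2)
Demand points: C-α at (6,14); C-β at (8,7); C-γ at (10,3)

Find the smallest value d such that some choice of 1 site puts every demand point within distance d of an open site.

6

Open {P2}.
  Farthest demand point is C-α at distance 6 (to P2); all others are ≤ 6.
With {P1} the worst case is 8.
With {P3} the worst case is 11.
No size-1 selection achieves below 6.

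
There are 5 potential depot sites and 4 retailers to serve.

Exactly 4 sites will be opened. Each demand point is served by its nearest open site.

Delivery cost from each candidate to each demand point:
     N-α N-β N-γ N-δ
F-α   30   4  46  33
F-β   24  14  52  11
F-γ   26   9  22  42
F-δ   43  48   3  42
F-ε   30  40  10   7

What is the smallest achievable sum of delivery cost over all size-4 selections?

Open {F-α, F-β, F-δ, F-ε}.
  N-α→F-β 24, N-β→F-α 4, N-γ→F-δ 3, N-δ→F-ε 7  ⇒ total 38.
Compare {F-α, F-γ, F-δ, F-ε}: total 40.
Compare {F-α, F-β, F-γ, F-δ}: total 42.
No size-4 selection does better; minimum is 38.

38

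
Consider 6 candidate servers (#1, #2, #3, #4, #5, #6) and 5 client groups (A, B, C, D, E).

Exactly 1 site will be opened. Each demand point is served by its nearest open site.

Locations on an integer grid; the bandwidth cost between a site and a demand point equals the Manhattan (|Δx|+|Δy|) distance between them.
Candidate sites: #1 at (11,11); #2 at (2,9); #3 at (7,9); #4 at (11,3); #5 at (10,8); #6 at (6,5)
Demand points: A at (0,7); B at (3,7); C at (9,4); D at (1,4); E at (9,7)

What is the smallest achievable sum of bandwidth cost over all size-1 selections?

28

Open {#6}.
  A→#6 8, B→#6 5, C→#6 4, D→#6 6, E→#6 5  ⇒ total 28.
Compare {#2}: total 34.
Compare {#3}: total 37.
No size-1 selection does better; minimum is 28.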